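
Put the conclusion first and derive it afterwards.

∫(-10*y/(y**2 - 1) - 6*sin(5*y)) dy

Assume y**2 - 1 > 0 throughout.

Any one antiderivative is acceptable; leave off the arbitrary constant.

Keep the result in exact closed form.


The answer is -5*log(y**2 - 1) + 6*cos(5*y)/5.
Step 1. Rewrite: now ∫(-10*y/(y**2 - 1)) dy + ∫(-6*sin(5*y)) dy.
Step 2. Evaluate the standard form: now 6*cos(5*y)/5 + ∫(-10*y/(y**2 - 1)) dy.
Step 3. Substitute u = y**2 - 1, turning ∫(-10*y/(y**2 - 1)) dy into ∫(-5/u) du: now 6*cos(5*y)/5 + ∫(-5/u) du.
Step 4. Evaluate the standard form [assuming u > 0]: now -5*log(u) + 6*cos(5*y)/5.
Step 5. Substitute back u = y**2 - 1: now -5*log(y**2 - 1) + 6*cos(5*y)/5.
Answer: -5*log(y**2 - 1) + 6*cos(5*y)/5.


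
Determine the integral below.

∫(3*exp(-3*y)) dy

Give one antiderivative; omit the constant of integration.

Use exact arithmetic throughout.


Answer: -exp(-3*y).


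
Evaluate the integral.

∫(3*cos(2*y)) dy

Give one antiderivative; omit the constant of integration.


Answer: 3*sin(2*y)/2.


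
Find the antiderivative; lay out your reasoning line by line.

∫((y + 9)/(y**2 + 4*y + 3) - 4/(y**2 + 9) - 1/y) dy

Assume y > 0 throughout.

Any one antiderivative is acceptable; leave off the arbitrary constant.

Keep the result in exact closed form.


Step 1. Rewrite: now ∫(-1/y) dy + ∫((y + 9)/(y**2 + 4*y + 3)) dy + ∫(-4/(y**2 + 9)) dy.
Step 2. Decompose ∫((y + 9)/(y**2 + 4*y + 3)) dy by partial fractions, (y + 9)/(y**2 + 4*y + 3) = -3/(y + 3) + 4/(y + 1): now ∫(-1/y) dy + ∫(4/(y + 1)) dy + ∫(-3/(y + 3)) dy + ∫(-4/(y**2 + 9)) dy.
Step 3. Evaluate the standard form [assuming y > -1]: now 4*log(y + 1) + ∫(-1/y) dy + ∫(-3/(y + 3)) dy + ∫(-4/(y**2 + 9)) dy.
Step 4. Evaluate the standard form [assuming y > -3]: now 4*log(y + 1) - 3*log(y + 3) + ∫(-1/y) dy + ∫(-4/(y**2 + 9)) dy.
Step 5. Evaluate the standard form [assuming y > 0]: now -log(y) + 4*log(y + 1) - 3*log(y + 3) + ∫(-4/(y**2 + 9)) dy.
Step 6. Evaluate the standard form: now -log(y) + 4*log(y + 1) - 3*log(y + 3) - 4*atan(y/3)/3.
Answer: -log(y) + 4*log(y + 1) - 3*log(y + 3) - 4*atan(y/3)/3.


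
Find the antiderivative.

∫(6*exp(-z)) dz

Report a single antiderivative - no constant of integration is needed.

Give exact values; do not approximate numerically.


Answer: -6*exp(-z).


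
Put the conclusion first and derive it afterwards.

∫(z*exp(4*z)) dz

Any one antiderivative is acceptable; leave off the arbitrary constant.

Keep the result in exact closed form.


The answer is z*exp(4*z)/4 - exp(4*z)/16.
Step 1. Integrate ∫(z*exp(4*z)) dz by parts with u = z, dv = (exp(4*z)) dz, so v = exp(4*z)/4: now z*exp(4*z)/4 + ∫(-exp(4*z)/4) dz.
Step 2. Evaluate the standard form: now z*exp(4*z)/4 - exp(4*z)/16.
Answer: z*exp(4*z)/4 - exp(4*z)/16.


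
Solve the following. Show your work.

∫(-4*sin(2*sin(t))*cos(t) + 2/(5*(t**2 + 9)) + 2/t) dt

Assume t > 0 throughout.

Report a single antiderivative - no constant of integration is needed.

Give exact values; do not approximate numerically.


Step 1. Rewrite: now ∫(2/t) dt + ∫(-4*sin(2*sin(t))*cos(t)) dt + ∫(2/(5*(t**2 + 9))) dt.
Step 2. Evaluate the standard form: now 2*atan(t/3)/15 + ∫(2/t) dt + ∫(-4*sin(2*sin(t))*cos(t)) dt.
Step 3. Evaluate the standard form [assuming t > 0]: now 2*log(t) + 2*atan(t/3)/15 + ∫(-4*sin(2*sin(t))*cos(t)) dt.
Step 4. Substitute u = sin(t), turning ∫(-4*sin(2*sin(t))*cos(t)) dt into ∫(-4*sin(2*u)) du: now 2*log(t) + 2*atan(t/3)/15 + ∫(-4*sin(2*u)) du.
Step 5. Evaluate the standard form: now 2*log(t) + 2*cos(2*u) + 2*atan(t/3)/15.
Step 6. Substitute back u = sin(t): now 2*log(t) + 2*cos(2*sin(t)) + 2*atan(t/3)/15.
Answer: 2*log(t) + 2*cos(2*sin(t)) + 2*atan(t/3)/15.


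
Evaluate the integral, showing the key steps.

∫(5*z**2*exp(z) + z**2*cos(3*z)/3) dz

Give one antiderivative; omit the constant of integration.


Step 1. Rewrite: now ∫(5*z**2*exp(z)) dz + ∫(z**2*cos(3*z)/3) dz.
Step 2. Integrate ∫(5*z**2*exp(z)) dz by parts with u = z**2, dv = (5*exp(z)) dz, so v = 5*exp(z): now 5*z**2*exp(z) + ∫(-10*z*exp(z)) dz + ∫(z**2*cos(3*z)/3) dz.
Step 3. Integrate ∫(-10*z*exp(z)) dz by parts with u = z, dv = (-10*exp(z)) dz, so v = -10*exp(z): now 5*z**2*exp(z) - 10*z*exp(z) + ∫(z**2*cos(3*z)/3) dz + ∫(10*exp(z)) dz.
Step 4. Evaluate the standard form: now 5*z**2*exp(z) - 10*z*exp(z) + 10*exp(z) + ∫(z**2*cos(3*z)/3) dz.
Step 5. Integrate ∫(z**2*cos(3*z)/3) dz by parts with u = z**2, dv = (cos(3*z)/3) dz, so v = sin(3*z)/9: now 5*z**2*exp(z) + z**2*sin(3*z)/9 - 10*z*exp(z) + 10*exp(z) + ∫(-2*z*sin(3*z)/9) dz.
Step 6. Integrate ∫(-2*z*sin(3*z)/9) dz by parts with u = z, dv = (-2*sin(3*z)/9) dz, so v = 2*cos(3*z)/27: now 5*z**2*exp(z) + z**2*sin(3*z)/9 - 10*z*exp(z) + 2*z*cos(3*z)/27 + 10*exp(z) + ∫(-2*cos(3*z)/27) dz.
Step 7. Evaluate the standard form: now 5*z**2*exp(z) + z**2*sin(3*z)/9 - 10*z*exp(z) + 2*z*cos(3*z)/27 + 10*exp(z) - 2*sin(3*z)/81.
Answer: 5*z**2*exp(z) + z**2*sin(3*z)/9 - 10*z*exp(z) + 2*z*cos(3*z)/27 + 10*exp(z) - 2*sin(3*z)/81.


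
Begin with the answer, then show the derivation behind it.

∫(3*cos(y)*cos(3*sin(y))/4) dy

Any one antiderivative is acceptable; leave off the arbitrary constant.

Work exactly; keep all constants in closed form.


The answer is sin(3*sin(y))/4.
Step 1. Substitute u = sin(y), turning ∫(3*cos(y)*cos(3*sin(y))/4) dy into ∫(3*cos(3*u)/4) du: now ∫(3*cos(3*u)/4) du.
Step 2. Evaluate the standard form: now sin(3*u)/4.
Step 3. Substitute back u = sin(y): now sin(3*sin(y))/4.
Answer: sin(3*sin(y))/4.


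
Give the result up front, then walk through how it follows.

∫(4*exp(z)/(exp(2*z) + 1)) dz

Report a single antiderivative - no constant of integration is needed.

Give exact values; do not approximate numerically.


The answer is 4*atan(exp(z)).
Step 1. Substitute u = exp(z), turning ∫(4*exp(z)/(exp(2*z) + 1)) dz into ∫(4/(u**2 + 1)) du: now ∫(4/(u**2 + 1)) du.
Step 2. Evaluate the standard form: now 4*atan(u).
Step 3. Substitute back u = exp(z): now 4*atan(exp(z)).
Answer: 4*atan(exp(z)).


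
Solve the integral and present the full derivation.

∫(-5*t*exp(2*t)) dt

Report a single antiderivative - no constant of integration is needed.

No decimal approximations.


Step 1. Integrate ∫(-5*t*exp(2*t)) dt by parts with u = t, dv = (-5*exp(2*t)) dt, so v = -5*exp(2*t)/2: now -5*t*exp(2*t)/2 + ∫(5*exp(2*t)/2) dt.
Step 2. Evaluate the standard form: now -5*t*exp(2*t)/2 + 5*exp(2*t)/4.
Answer: -5*t*exp(2*t)/2 + 5*exp(2*t)/4.


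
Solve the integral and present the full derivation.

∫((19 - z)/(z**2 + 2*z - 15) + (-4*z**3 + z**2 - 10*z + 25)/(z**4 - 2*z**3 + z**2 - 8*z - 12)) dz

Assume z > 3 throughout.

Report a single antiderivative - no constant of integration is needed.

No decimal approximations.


Step 1. Rewrite: now ∫((19 - z)/(z**2 + 2*z - 15)) dz + ∫((-4*z**3 + z**2 - 10*z + 25)/(z**4 - 2*z**3 + z**2 - 8*z - 12)) dz.
Step 2. Decompose ∫((19 - z)/(z**2 + 2*z - 15)) dz by partial fractions, (19 - z)/(z**2 + 2*z - 15) = -3/(z + 5) + 2/(z - 3): now ∫((-4*z**3 + z**2 - 10*z + 25)/(z**4 - 2*z**3 + z**2 - 8*z - 12)) dz + ∫(2/(z - 3)) dz + ∫(-3/(z + 5)) dz.
Step 3. Evaluate the standard form [assuming z > 3]: now 2*log(z - 3) + ∫((-4*z**3 + z**2 - 10*z + 25)/(z**4 - 2*z**3 + z**2 - 8*z - 12)) dz + ∫(-3/(z + 5)) dz.
Step 4. Evaluate the standard form [assuming z > -5]: now 2*log(z - 3) - 3*log(z + 5) + ∫((-4*z**3 + z**2 - 10*z + 25)/(z**4 - 2*z**3 + z**2 - 8*z - 12)) dz.
Step 5. Decompose ∫((-4*z**3 + z**2 - 10*z + 25)/(z**4 - 2*z**3 + z**2 - 8*z - 12)) dz by partial fractions, (-4*z**3 + z**2 - 10*z + 25)/(z**4 - 2*z**3 + z**2 - 8*z - 12) = -3/(z**2 + 4) - 2/(z + 1) - 2/(z - 3): now 2*log(z - 3) - 3*log(z + 5) + ∫(-2/(z - 3)) dz + ∫(-2/(z + 1)) dz + ∫(-3/(z**2 + 4)) dz.
Step 6. Evaluate the standard form [assuming z > 3]: now -3*log(z + 5) + ∫(-2/(z + 1)) dz + ∫(-3/(z**2 + 4)) dz.
Step 7. Evaluate the standard form [assuming z > -1]: now -2*log(z + 1) - 3*log(z + 5) + ∫(-3/(z**2 + 4)) dz.
Step 8. Evaluate the standard form: now -2*log(z + 1) - 3*log(z + 5) - 3*atan(z/2)/2.
Answer: -2*log(z + 1) - 3*log(z + 5) - 3*atan(z/2)/2.


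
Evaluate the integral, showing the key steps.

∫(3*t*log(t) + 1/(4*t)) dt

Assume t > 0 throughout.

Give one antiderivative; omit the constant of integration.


Step 1. Rewrite: now ∫(1/(4*t)) dt + ∫(3*t*log(t)) dt.
Step 2. Evaluate the standard form [assuming t > 0]: now log(t)/4 + ∫(3*t*log(t)) dt.
Step 3. Integrate ∫(3*t*log(t)) dt by parts with u = log(t), dv = (3*t) dt, so v = 3*t**2/2 [assuming t > 0]: now 3*t**2*log(t)/2 + log(t)/4 + ∫(-3*t/2) dt.
Step 4. Evaluate the standard form: now 3*t**2*log(t)/2 - 3*t**2/4 + log(t)/4.
Answer: 3*t**2*log(t)/2 - 3*t**2/4 + log(t)/4.


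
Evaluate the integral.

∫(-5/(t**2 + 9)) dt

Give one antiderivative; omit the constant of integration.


Answer: -5*atan(t/3)/3.


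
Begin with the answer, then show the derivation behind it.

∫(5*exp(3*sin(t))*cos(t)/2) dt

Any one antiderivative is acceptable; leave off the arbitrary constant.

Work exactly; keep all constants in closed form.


The answer is 5*exp(3*sin(t))/6.
Step 1. Substitute u = sin(t), turning ∫(5*exp(3*sin(t))*cos(t)/2) dt into ∫(5*exp(3*u)/2) du: now ∫(5*exp(3*u)/2) du.
Step 2. Evaluate the standard form: now 5*exp(3*u)/6.
Step 3. Substitute back u = sin(t): now 5*exp(3*sin(t))/6.
Answer: 5*exp(3*sin(t))/6.


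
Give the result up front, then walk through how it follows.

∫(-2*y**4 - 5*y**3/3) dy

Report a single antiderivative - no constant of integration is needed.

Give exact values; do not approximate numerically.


The answer is -2*y**5/5 - 5*y**4/12.
Step 1. Rewrite: now ∫(-5*y**3/3) dy + ∫(-2*y**4) dy.
Step 2. Evaluate the standard form: now -2*y**5/5 + ∫(-5*y**3/3) dy.
Step 3. Evaluate the standard form: now -2*y**5/5 - 5*y**4/12.
Answer: -2*y**5/5 - 5*y**4/12.


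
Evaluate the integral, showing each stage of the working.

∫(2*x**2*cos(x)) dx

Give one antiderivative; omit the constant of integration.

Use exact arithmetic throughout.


Step 1. Integrate ∫(2*x**2*cos(x)) dx by parts with u = x**2, dv = (2*cos(x)) dx, so v = 2*sin(x): now 2*x**2*sin(x) + ∫(-4*x*sin(x)) dx.
Step 2. Integrate ∫(-4*x*sin(x)) dx by parts with u = x, dv = (-4*sin(x)) dx, so v = 4*cos(x): now 2*x**2*sin(x) + 4*x*cos(x) + ∫(-4*cos(x)) dx.
Step 3. Evaluate the standard form: now 2*x**2*sin(x) + 4*x*cos(x) - 4*sin(x).
Answer: 2*x**2*sin(x) + 4*x*cos(x) - 4*sin(x).


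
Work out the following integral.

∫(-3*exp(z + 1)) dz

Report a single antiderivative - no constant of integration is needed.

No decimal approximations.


Answer: -3*exp(z + 1).


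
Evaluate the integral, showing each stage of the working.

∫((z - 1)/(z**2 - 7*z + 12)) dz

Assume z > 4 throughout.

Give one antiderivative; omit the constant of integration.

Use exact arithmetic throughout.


Step 1. Decompose ∫((z - 1)/(z**2 - 7*z + 12)) dz by partial fractions, (z - 1)/(z**2 - 7*z + 12) = -2/(z - 3) + 3/(z - 4): now ∫(3/(z - 4)) dz + ∫(-2/(z - 3)) dz.
Step 2. Evaluate the standard form [assuming z > 4]: now 3*log(z - 4) + ∫(-2/(z - 3)) dz.
Step 3. Evaluate the standard form [assuming z > 3]: now 3*log(z - 4) - 2*log(z - 3).
Answer: 3*log(z - 4) - 2*log(z - 3).


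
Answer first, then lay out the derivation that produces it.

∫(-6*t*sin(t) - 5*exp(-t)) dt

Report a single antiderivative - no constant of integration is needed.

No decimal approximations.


The answer is 6*t*cos(t) - 6*sin(t) + 5*exp(-t).
Step 1. Rewrite: now ∫(-6*t*sin(t)) dt + ∫(-5*exp(-t)) dt.
Step 2. Evaluate the standard form: now ∫(-6*t*sin(t)) dt + 5*exp(-t).
Step 3. Integrate ∫(-6*t*sin(t)) dt by parts with u = t, dv = (-6*sin(t)) dt, so v = 6*cos(t): now 6*t*cos(t) + ∫(-6*cos(t)) dt + 5*exp(-t).
Step 4. Evaluate the standard form: now 6*t*cos(t) - 6*sin(t) + 5*exp(-t).
Answer: 6*t*cos(t) - 6*sin(t) + 5*exp(-t).


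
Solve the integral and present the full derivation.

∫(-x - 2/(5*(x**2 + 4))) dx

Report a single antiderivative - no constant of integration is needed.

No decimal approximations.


Step 1. Rewrite: now ∫(-x) dx + ∫(-2/(5*(x**2 + 4))) dx.
Step 2. Evaluate the standard form: now -x**2/2 + ∫(-2/(5*(x**2 + 4))) dx.
Step 3. Evaluate the standard form: now -x**2/2 - atan(x/2)/5.
Answer: -x**2/2 - atan(x/2)/5.


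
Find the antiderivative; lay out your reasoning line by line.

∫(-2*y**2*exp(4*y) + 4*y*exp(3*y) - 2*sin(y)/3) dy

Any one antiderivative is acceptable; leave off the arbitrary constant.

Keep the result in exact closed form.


Step 1. Rewrite: now ∫(4*y*exp(3*y)) dy + ∫(-2*y**2*exp(4*y)) dy + ∫(-2*sin(y)/3) dy.
Step 2. Evaluate the standard form: now 2*cos(y)/3 + ∫(4*y*exp(3*y)) dy + ∫(-2*y**2*exp(4*y)) dy.
Step 3. Integrate ∫(-2*y**2*exp(4*y)) dy by parts with u = y**2, dv = (-2*exp(4*y)) dy, so v = -exp(4*y)/2: now -y**2*exp(4*y)/2 + 2*cos(y)/3 + ∫(4*y*exp(3*y)) dy + ∫(y*exp(4*y)) dy.
Step 4. Integrate ∫(y*exp(4*y)) dy by parts with u = y, dv = (exp(4*y)) dy, so v = exp(4*y)/4: now -y**2*exp(4*y)/2 + y*exp(4*y)/4 + 2*cos(y)/3 + ∫(4*y*exp(3*y)) dy + ∫(-exp(4*y)/4) dy.
Step 5. Evaluate the standard form: now -y**2*exp(4*y)/2 + y*exp(4*y)/4 - exp(4*y)/16 + 2*cos(y)/3 + ∫(4*y*exp(3*y)) dy.
Step 6. Integrate ∫(4*y*exp(3*y)) dy by parts with u = y, dv = (4*exp(3*y)) dy, so v = 4*exp(3*y)/3: now -y**2*exp(4*y)/2 + y*exp(4*y)/4 + 4*y*exp(3*y)/3 - exp(4*y)/16 + 2*cos(y)/3 + ∫(-4*exp(3*y)/3) dy.
Step 7. Evaluate the standard form: now -y**2*exp(4*y)/2 + y*exp(4*y)/4 + 4*y*exp(3*y)/3 - exp(4*y)/16 - 4*exp(3*y)/9 + 2*cos(y)/3.
Answer: -y**2*exp(4*y)/2 + y*exp(4*y)/4 + 4*y*exp(3*y)/3 - exp(4*y)/16 - 4*exp(3*y)/9 + 2*cos(y)/3.


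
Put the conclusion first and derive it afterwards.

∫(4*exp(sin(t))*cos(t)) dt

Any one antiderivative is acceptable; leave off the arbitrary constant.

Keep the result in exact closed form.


The answer is 4*exp(sin(t)).
Step 1. Substitute u = sin(t), turning ∫(4*exp(sin(t))*cos(t)) dt into ∫(4*exp(u)) du: now ∫(4*exp(u)) du.
Step 2. Evaluate the standard form: now 4*exp(u).
Step 3. Substitute back u = sin(t): now 4*exp(sin(t)).
Answer: 4*exp(sin(t)).


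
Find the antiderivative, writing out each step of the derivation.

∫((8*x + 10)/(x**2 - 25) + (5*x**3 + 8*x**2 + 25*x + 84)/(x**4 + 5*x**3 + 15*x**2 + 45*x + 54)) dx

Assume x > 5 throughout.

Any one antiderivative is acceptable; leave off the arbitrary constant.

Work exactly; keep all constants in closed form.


Step 1. Rewrite: now ∫((8*x + 10)/(x**2 - 25)) dx + ∫((5*x**3 + 8*x**2 + 25*x + 84)/(x**4 + 5*x**3 + 15*x**2 + 45*x + 54)) dx.
Step 2. Decompose ∫((5*x**3 + 8*x**2 + 25*x + 84)/(x**4 + 5*x**3 + 15*x**2 + 45*x + 54)) dx by partial fractions, (5*x**3 + 8*x**2 + 25*x + 84)/(x**4 + 5*x**3 + 15*x**2 + 45*x + 54) = -4/(x**2 + 9) + 3/(x + 3) + 2/(x + 2): now ∫((8*x + 10)/(x**2 - 25)) dx + ∫(2/(x + 2)) dx + ∫(3/(x + 3)) dx + ∫(-4/(x**2 + 9)) dx.
Step 3. Evaluate the standard form [assuming x > -2]: now 2*log(x + 2) + ∫((8*x + 10)/(x**2 - 25)) dx + ∫(3/(x + 3)) dx + ∫(-4/(x**2 + 9)) dx.
Step 4. Evaluate the standard form [assuming x > -3]: now 2*log(x + 2) + 3*log(x + 3) + ∫((8*x + 10)/(x**2 - 25)) dx + ∫(-4/(x**2 + 9)) dx.
Step 5. Evaluate the standard form: now 2*log(x + 2) + 3*log(x + 3) - 4*atan(x/3)/3 + ∫((8*x + 10)/(x**2 - 25)) dx.
Step 6. Decompose ∫((8*x + 10)/(x**2 - 25)) dx by partial fractions, (8*x + 10)/(x**2 - 25) = 3/(x + 5) + 5/(x - 5): now 2*log(x + 2) + 3*log(x + 3) - 4*atan(x/3)/3 + ∫(5/(x - 5)) dx + ∫(3/(x + 5)) dx.
Step 7. Evaluate the standard form [assuming x > 5]: now 5*log(x - 5) + 2*log(x + 2) + 3*log(x + 3) - 4*atan(x/3)/3 + ∫(3/(x + 5)) dx.
Step 8. Evaluate the standard form [assuming x > -5]: now 5*log(x - 5) + 2*log(x + 2) + 3*log(x + 3) + 3*log(x + 5) - 4*atan(x/3)/3.
Answer: 5*log(x - 5) + 2*log(x + 2) + 3*log(x + 3) + 3*log(x + 5) - 4*atan(x/3)/3.


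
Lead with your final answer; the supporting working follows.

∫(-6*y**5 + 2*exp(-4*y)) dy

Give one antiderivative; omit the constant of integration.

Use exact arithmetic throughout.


The answer is -y**6 - exp(-4*y)/2.
Step 1. Rewrite: now ∫(-6*y**5) dy + ∫(2*exp(-4*y)) dy.
Step 2. Evaluate the standard form: now -y**6 + ∫(2*exp(-4*y)) dy.
Step 3. Evaluate the standard form: now -y**6 - exp(-4*y)/2.
Answer: -y**6 - exp(-4*y)/2.


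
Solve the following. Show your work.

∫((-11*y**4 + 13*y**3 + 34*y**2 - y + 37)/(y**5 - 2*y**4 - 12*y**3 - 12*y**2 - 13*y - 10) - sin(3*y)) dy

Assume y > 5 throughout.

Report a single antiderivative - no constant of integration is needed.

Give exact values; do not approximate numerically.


Step 1. Rewrite: now ∫((-11*y**4 + 13*y**3 + 34*y**2 - y + 37)/(y**5 - 2*y**4 - 12*y**3 - 12*y**2 - 13*y - 10)) dy + ∫(-sin(3*y)) dy.
Step 2. Evaluate the standard form: now cos(3*y)/3 + ∫((-11*y**4 + 13*y**3 + 34*y**2 - y + 37)/(y**5 - 2*y**4 - 12*y**3 - 12*y**2 - 13*y - 10)) dy.
Step 3. Decompose ∫((-11*y**4 + 13*y**3 + 34*y**2 - y + 37)/(y**5 - 2*y**4 - 12*y**3 - 12*y**2 - 13*y - 10)) dy by partial fractions, (-11*y**4 + 13*y**3 + 34*y**2 - y + 37)/(y**5 - 2*y**4 - 12*y**3 - 12*y**2 - 13*y - 10) = 1/(y**2 + 1) - 3/(y + 2) - 4/(y + 1) - 4/(y - 5): now cos(3*y)/3 + ∫(-4/(y - 5)) dy + ∫(-4/(y + 1)) dy + ∫(-3/(y + 2)) dy + ∫(1/(y**2 + 1)) dy.
Step 4. Evaluate the standard form [assuming y > 5]: now -4*log(y - 5) + cos(3*y)/3 + ∫(-4/(y + 1)) dy + ∫(-3/(y + 2)) dy + ∫(1/(y**2 + 1)) dy.
Step 5. Evaluate the standard form [assuming y > -1]: now -4*log(y - 5) - 4*log(y + 1) + cos(3*y)/3 + ∫(-3/(y + 2)) dy + ∫(1/(y**2 + 1)) dy.
Step 6. Evaluate the standard form [assuming y > -2]: now -4*log(y - 5) - 4*log(y + 1) - 3*log(y + 2) + cos(3*y)/3 + ∫(1/(y**2 + 1)) dy.
Step 7. Evaluate the standard form: now -4*log(y - 5) - 4*log(y + 1) - 3*log(y + 2) + cos(3*y)/3 + atan(y).
Answer: -4*log(y - 5) - 4*log(y + 1) - 3*log(y + 2) + cos(3*y)/3 + atan(y).


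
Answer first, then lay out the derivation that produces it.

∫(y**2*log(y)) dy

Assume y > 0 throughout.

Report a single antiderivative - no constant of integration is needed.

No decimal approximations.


The answer is y**3*log(y)/3 - y**3/9.
Step 1. Integrate ∫(y**2*log(y)) dy by parts with u = log(y), dv = (y**2) dy, so v = y**3/3 [assuming y > 0]: now y**3*log(y)/3 + ∫(-y**2/3) dy.
Step 2. Evaluate the standard form: now y**3*log(y)/3 - y**3/9.
Answer: y**3*log(y)/3 - y**3/9.


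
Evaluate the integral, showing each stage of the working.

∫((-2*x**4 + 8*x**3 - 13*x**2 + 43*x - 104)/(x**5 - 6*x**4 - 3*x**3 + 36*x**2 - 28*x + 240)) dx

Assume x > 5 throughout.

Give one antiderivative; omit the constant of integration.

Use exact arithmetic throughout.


Step 1. Decompose ∫((-2*x**4 + 8*x**3 - 13*x**2 + 43*x - 104)/(x**5 - 6*x**4 - 3*x**3 + 36*x**2 - 28*x + 240)) dx by partial fractions, (-2*x**4 + 8*x**3 - 13*x**2 + 43*x - 104)/(x**5 - 6*x**4 - 3*x**3 + 36*x**2 - 28*x + 240) = -1/(x**2 + 4) - 1/(x + 3) + 1/(x - 4) - 2/(x - 5): now ∫(-2/(x - 5)) dx + ∫(1/(x - 4)) dx + ∫(-1/(x + 3)) dx + ∫(-1/(x**2 + 4)) dx.
Step 2. Evaluate the standard form [assuming x > 5]: now -2*log(x - 5) + ∫(1/(x - 4)) dx + ∫(-1/(x + 3)) dx + ∫(-1/(x**2 + 4)) dx.
Step 3. Evaluate the standard form [assuming x > -3]: now -2*log(x - 5) - log(x + 3) + ∫(1/(x - 4)) dx + ∫(-1/(x**2 + 4)) dx.
Step 4. Evaluate the standard form [assuming x > 4]: now -2*log(x - 5) + log(x - 4) - log(x + 3) + ∫(-1/(x**2 + 4)) dx.
Step 5. Evaluate the standard form: now -2*log(x - 5) + log(x - 4) - log(x + 3) - atan(x/2)/2.
Answer: -2*log(x - 5) + log(x - 4) - log(x + 3) - atan(x/2)/2.


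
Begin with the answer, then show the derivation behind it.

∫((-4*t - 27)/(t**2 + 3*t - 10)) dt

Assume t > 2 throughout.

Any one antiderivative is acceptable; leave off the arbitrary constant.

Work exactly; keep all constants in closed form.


The answer is -5*log(t - 2) + log(t + 5).
Step 1. Decompose ∫((-4*t - 27)/(t**2 + 3*t - 10)) dt by partial fractions, (-4*t - 27)/(t**2 + 3*t - 10) = 1/(t + 5) - 5/(t - 2): now ∫(-5/(t - 2)) dt + ∫(1/(t + 5)) dt.
Step 2. Evaluate the standard form [assuming t > -5]: now log(t + 5) + ∫(-5/(t - 2)) dt.
Step 3. Evaluate the standard form [assuming t > 2]: now -5*log(t - 2) + log(t + 5).
Answer: -5*log(t - 2) + log(t + 5).


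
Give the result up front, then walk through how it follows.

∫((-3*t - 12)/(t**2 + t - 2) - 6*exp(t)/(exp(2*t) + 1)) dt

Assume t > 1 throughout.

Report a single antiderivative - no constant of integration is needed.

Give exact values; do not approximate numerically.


The answer is -5*log(t - 1) + 2*log(t + 2) - 6*atan(exp(t)).
Step 1. Rewrite: now ∫((-3*t - 12)/(t**2 + t - 2)) dt + ∫(-6*exp(t)/(exp(2*t) + 1)) dt.
Step 2. Decompose ∫((-3*t - 12)/(t**2 + t - 2)) dt by partial fractions, (-3*t - 12)/(t**2 + t - 2) = 2/(t + 2) - 5/(t - 1): now ∫(-6*exp(t)/(exp(2*t) + 1)) dt + ∫(-5/(t - 1)) dt + ∫(2/(t + 2)) dt.
Step 3. Evaluate the standard form [assuming t > 1]: now -5*log(t - 1) + ∫(-6*exp(t)/(exp(2*t) + 1)) dt + ∫(2/(t + 2)) dt.
Step 4. Evaluate the standard form [assuming t > -2]: now -5*log(t - 1) + 2*log(t + 2) + ∫(-6*exp(t)/(exp(2*t) + 1)) dt.
Step 5. Substitute u = exp(t), turning ∫(-6*exp(t)/(exp(2*t) + 1)) dt into ∫(-6/(u**2 + 1)) du: now -5*log(t - 1) + 2*log(t + 2) + ∫(-6/(u**2 + 1)) du.
Step 6. Evaluate the standard form: now -5*log(t - 1) + 2*log(t + 2) - 6*atan(u).
Step 7. Substitute back u = exp(t): now -5*log(t - 1) + 2*log(t + 2) - 6*atan(exp(t)).
Answer: -5*log(t - 1) + 2*log(t + 2) - 6*atan(exp(t)).


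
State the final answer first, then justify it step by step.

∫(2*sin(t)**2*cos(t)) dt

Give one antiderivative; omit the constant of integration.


The answer is 2*sin(t)**3/3.
Step 1. Substitute u = sin(t), turning ∫(2*sin(t)**2*cos(t)) dt into ∫(2*u**2) du: now ∫(2*u**2) du.
Step 2. Evaluate the standard form: now 2*u**3/3.
Step 3. Substitute back u = sin(t): now 2*sin(t)**3/3.
Answer: 2*sin(t)**3/3.


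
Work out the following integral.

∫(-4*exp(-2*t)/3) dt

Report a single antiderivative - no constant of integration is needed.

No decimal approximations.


Answer: 2*exp(-2*t)/3.


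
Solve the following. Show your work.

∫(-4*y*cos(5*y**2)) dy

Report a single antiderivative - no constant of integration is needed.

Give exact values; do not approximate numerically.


Step 1. Substitute u = y**2, turning ∫(-4*y*cos(5*y**2)) dy into ∫(-2*cos(5*u)) du: now ∫(-2*cos(5*u)) du.
Step 2. Evaluate the standard form: now -2*sin(5*u)/5.
Step 3. Substitute back u = y**2: now -2*sin(5*y**2)/5.
Answer: -2*sin(5*y**2)/5.


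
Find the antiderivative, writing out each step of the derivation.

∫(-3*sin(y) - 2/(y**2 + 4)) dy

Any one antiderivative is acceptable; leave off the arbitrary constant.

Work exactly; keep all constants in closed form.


Step 1. Rewrite: now ∫(-2/(y**2 + 4)) dy + ∫(-3*sin(y)) dy.
Step 2. Evaluate the standard form: now 3*cos(y) + ∫(-2/(y**2 + 4)) dy.
Step 3. Evaluate the standard form: now 3*cos(y) - atan(y/2).
Answer: 3*cos(y) - atan(y/2).


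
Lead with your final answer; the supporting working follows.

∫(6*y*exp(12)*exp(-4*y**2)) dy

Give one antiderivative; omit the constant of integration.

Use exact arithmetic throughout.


The answer is -3*exp(12 - 4*y**2)/4.
Step 1. Substitute u = y**2 - 3, turning ∫(6*y*exp(12)*exp(-4*y**2)) dy into ∫(3*exp(-4*u)) du: now ∫(3*exp(-4*u)) du.
Step 2. Evaluate the standard form: now -3*exp(-4*u)/4.
Step 3. Substitute back u = y**2 - 3: now -3*exp(12 - 4*y**2)/4.
Answer: -3*exp(12 - 4*y**2)/4.


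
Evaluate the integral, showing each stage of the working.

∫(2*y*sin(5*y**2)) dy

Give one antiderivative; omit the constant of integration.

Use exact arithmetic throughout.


Step 1. Substitute u = y**2, turning ∫(2*y*sin(5*y**2)) dy into ∫(sin(5*u)) du: now ∫(sin(5*u)) du.
Step 2. Evaluate the standard form: now -cos(5*u)/5.
Step 3. Substitute back u = y**2: now -cos(5*y**2)/5.
Answer: -cos(5*y**2)/5.


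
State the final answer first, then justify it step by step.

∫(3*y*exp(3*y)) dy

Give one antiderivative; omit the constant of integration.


The answer is y*exp(3*y) - exp(3*y)/3.
Step 1. Integrate ∫(3*y*exp(3*y)) dy by parts with u = y, dv = (3*exp(3*y)) dy, so v = exp(3*y): now y*exp(3*y) + ∫(-exp(3*y)) dy.
Step 2. Evaluate the standard form: now y*exp(3*y) - exp(3*y)/3.
Answer: y*exp(3*y) - exp(3*y)/3.


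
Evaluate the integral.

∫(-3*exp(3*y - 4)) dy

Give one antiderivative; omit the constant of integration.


Answer: -exp(3*y - 4).


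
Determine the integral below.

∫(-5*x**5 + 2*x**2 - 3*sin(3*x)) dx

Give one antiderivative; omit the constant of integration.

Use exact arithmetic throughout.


Answer: -5*x**6/6 + 2*x**3/3 + cos(3*x).


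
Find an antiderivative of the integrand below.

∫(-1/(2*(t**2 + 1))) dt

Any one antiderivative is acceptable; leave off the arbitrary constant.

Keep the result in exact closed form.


Answer: -atan(t)/2.


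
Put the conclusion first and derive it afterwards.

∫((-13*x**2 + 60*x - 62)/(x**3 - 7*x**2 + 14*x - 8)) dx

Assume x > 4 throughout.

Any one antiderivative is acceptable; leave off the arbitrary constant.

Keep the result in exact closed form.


The answer is -5*log(x - 4) - 3*log(x - 2) - 5*log(x - 1).
Step 1. Decompose ∫((-13*x**2 + 60*x - 62)/(x**3 - 7*x**2 + 14*x - 8)) dx by partial fractions, (-13*x**2 + 60*x - 62)/(x**3 - 7*x**2 + 14*x - 8) = -5/(x - 1) - 3/(x - 2) - 5/(x - 4): now ∫(-5/(x - 4)) dx + ∫(-3/(x - 2)) dx + ∫(-5/(x - 1)) dx.
Step 2. Evaluate the standard form [assuming x > 1]: now -5*log(x - 1) + ∫(-5/(x - 4)) dx + ∫(-3/(x - 2)) dx.
Step 3. Evaluate the standard form [assuming x > 2]: now -3*log(x - 2) - 5*log(x - 1) + ∫(-5/(x - 4)) dx.
Step 4. Evaluate the standard form [assuming x > 4]: now -5*log(x - 4) - 3*log(x - 2) - 5*log(x - 1).
Answer: -5*log(x - 4) - 3*log(x - 2) - 5*log(x - 1).


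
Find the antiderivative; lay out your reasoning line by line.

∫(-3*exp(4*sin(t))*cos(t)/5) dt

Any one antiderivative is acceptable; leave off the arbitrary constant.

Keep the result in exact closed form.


Step 1. Substitute u = sin(t), turning ∫(-3*exp(4*sin(t))*cos(t)/5) dt into ∫(-3*exp(4*u)/5) du: now ∫(-3*exp(4*u)/5) du.
Step 2. Evaluate the standard form: now -3*exp(4*u)/20.
Step 3. Substitute back u = sin(t): now -3*exp(4*sin(t))/20.
Answer: -3*exp(4*sin(t))/20.


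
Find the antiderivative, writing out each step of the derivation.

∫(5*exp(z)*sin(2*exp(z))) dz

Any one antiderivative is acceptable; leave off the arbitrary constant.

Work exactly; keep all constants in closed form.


Step 1. Substitute u = exp(z), turning ∫(5*exp(z)*sin(2*exp(z))) dz into ∫(5*sin(2*u)) du: now ∫(5*sin(2*u)) du.
Step 2. Evaluate the standard form: now -5*cos(2*u)/2.
Step 3. Substitute back u = exp(z): now -5*cos(2*exp(z))/2.
Answer: -5*cos(2*exp(z))/2.


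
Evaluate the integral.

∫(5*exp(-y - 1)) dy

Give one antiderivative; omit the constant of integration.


Answer: -5*exp(-y - 1).


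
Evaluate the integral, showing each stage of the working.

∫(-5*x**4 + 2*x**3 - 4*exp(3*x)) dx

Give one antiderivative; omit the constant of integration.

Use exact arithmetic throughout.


Step 1. Rewrite: now ∫(2*x**3) dx + ∫(-5*x**4) dx + ∫(-4*exp(3*x)) dx.
Step 2. Evaluate the standard form: now -x**5 + ∫(2*x**3) dx + ∫(-4*exp(3*x)) dx.
Step 3. Evaluate the standard form: now -x**5 - 4*exp(3*x)/3 + ∫(2*x**3) dx.
Step 4. Evaluate the standard form: now -x**5 + x**4/2 - 4*exp(3*x)/3.
Answer: -x**5 + x**4/2 - 4*exp(3*x)/3.


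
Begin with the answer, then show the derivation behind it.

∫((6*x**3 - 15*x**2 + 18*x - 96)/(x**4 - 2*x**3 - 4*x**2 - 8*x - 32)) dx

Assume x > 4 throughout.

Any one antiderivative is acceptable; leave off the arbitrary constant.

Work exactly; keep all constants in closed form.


The answer is log(x - 4) + 5*log(x + 2) + 3*atan(x/2)/2.
Step 1. Decompose ∫((6*x**3 - 15*x**2 + 18*x - 96)/(x**4 - 2*x**3 - 4*x**2 - 8*x - 32)) dx by partial fractions, (6*x**3 - 15*x**2 + 18*x - 96)/(x**4 - 2*x**3 - 4*x**2 - 8*x - 32) = 3/(x**2 + 4) + 5/(x + 2) + 1/(x - 4): now ∫(1/(x - 4)) dx + ∫(5/(x + 2)) dx + ∫(3/(x**2 + 4)) dx.
Step 2. Evaluate the standard form [assuming x > -2]: now 5*log(x + 2) + ∫(1/(x - 4)) dx + ∫(3/(x**2 + 4)) dx.
Step 3. Evaluate the standard form [assuming x > 4]: now log(x - 4) + 5*log(x + 2) + ∫(3/(x**2 + 4)) dx.
Step 4. Evaluate the standard form: now log(x - 4) + 5*log(x + 2) + 3*atan(x/2)/2.
Answer: log(x - 4) + 5*log(x + 2) + 3*atan(x/2)/2.


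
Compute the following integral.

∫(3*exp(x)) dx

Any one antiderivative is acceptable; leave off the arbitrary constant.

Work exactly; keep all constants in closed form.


Answer: 3*exp(x).


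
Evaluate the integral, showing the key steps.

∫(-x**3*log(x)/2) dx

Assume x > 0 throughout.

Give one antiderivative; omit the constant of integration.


Step 1. Integrate ∫(-x**3*log(x)/2) dx by parts with u = log(x), dv = (-x**3/2) dx, so v = -x**4/8 [assuming x > 0]: now -x**4*log(x)/8 + ∫(x**3/8) dx.
Step 2. Evaluate the standard form: now -x**4*log(x)/8 + x**4/32.
Answer: -x**4*log(x)/8 + x**4/32.


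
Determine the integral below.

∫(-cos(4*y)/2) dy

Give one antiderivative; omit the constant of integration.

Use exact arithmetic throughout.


Answer: -sin(4*y)/8.


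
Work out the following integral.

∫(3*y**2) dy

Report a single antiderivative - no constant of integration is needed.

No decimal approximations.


Answer: y**3.


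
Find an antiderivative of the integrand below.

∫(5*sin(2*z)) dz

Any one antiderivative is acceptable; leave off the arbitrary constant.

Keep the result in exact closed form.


Answer: -5*cos(2*z)/2.


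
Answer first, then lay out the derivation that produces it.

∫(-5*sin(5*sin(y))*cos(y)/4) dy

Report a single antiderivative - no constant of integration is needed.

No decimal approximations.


The answer is cos(5*sin(y))/4.
Step 1. Substitute u = sin(y), turning ∫(-5*sin(5*sin(y))*cos(y)/4) dy into ∫(-5*sin(5*u)/4) du: now ∫(-5*sin(5*u)/4) du.
Step 2. Evaluate the standard form: now cos(5*u)/4.
Step 3. Substitute back u = sin(y): now cos(5*sin(y))/4.
Answer: cos(5*sin(y))/4.


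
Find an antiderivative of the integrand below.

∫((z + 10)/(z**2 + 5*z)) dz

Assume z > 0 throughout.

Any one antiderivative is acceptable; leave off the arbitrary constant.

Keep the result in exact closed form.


Answer: 2*log(z) - log(z + 5).


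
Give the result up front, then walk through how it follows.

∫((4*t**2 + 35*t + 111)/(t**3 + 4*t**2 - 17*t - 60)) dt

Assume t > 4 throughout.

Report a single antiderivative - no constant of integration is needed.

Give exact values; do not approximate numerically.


The answer is 5*log(t - 4) - 3*log(t + 3) + 2*log(t + 5).
Step 1. Decompose ∫((4*t**2 + 35*t + 111)/(t**3 + 4*t**2 - 17*t - 60)) dt by partial fractions, (4*t**2 + 35*t + 111)/(t**3 + 4*t**2 - 17*t - 60) = 2/(t + 5) - 3/(t + 3) + 5/(t - 4): now ∫(5/(t - 4)) dt + ∫(-3/(t + 3)) dt + ∫(2/(t + 5)) dt.
Step 2. Evaluate the standard form [assuming t > -3]: now -3*log(t + 3) + ∫(5/(t - 4)) dt + ∫(2/(t + 5)) dt.
Step 3. Evaluate the standard form [assuming t > -5]: now -3*log(t + 3) + 2*log(t + 5) + ∫(5/(t - 4)) dt.
Step 4. Evaluate the standard form [assuming t > 4]: now 5*log(t - 4) - 3*log(t + 3) + 2*log(t + 5).
Answer: 5*log(t - 4) - 3*log(t + 3) + 2*log(t + 5).


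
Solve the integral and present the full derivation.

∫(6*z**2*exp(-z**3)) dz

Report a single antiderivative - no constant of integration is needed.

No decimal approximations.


Step 1. Substitute u = z**3, turning ∫(6*z**2*exp(-z**3)) dz into ∫(2*exp(-u)) du: now ∫(2*exp(-u)) du.
Step 2. Evaluate the standard form: now -2*exp(-u).
Step 3. Substitute back u = z**3: now -2*exp(-z**3).
Answer: -2*exp(-z**3).


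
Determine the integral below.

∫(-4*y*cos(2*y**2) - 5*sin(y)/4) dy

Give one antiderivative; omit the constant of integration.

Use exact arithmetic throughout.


Answer: -sin(2*y**2) + 5*cos(y)/4.


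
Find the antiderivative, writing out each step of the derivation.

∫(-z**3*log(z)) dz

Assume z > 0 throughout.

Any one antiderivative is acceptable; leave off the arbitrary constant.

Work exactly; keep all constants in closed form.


Step 1. Integrate ∫(-z**3*log(z)) dz by parts with u = log(z), dv = (-z**3) dz, so v = -z**4/4 [assuming z > 0]: now -z**4*log(z)/4 + ∫(z**3/4) dz.
Step 2. Evaluate the standard form: now -z**4*log(z)/4 + z**4/16.
Answer: -z**4*log(z)/4 + z**4/16.


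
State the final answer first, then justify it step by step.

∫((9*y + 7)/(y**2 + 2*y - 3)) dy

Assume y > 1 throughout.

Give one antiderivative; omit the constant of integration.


The answer is 4*log(y - 1) + 5*log(y + 3).
Step 1. Decompose ∫((9*y + 7)/(y**2 + 2*y - 3)) dy by partial fractions, (9*y + 7)/(y**2 + 2*y - 3) = 5/(y + 3) + 4/(y - 1): now ∫(4/(y - 1)) dy + ∫(5/(y + 3)) dy.
Step 2. Evaluate the standard form [assuming y > 1]: now 4*log(y - 1) + ∫(5/(y + 3)) dy.
Step 3. Evaluate the standard form [assuming y > -3]: now 4*log(y - 1) + 5*log(y + 3).
Answer: 4*log(y - 1) + 5*log(y + 3).


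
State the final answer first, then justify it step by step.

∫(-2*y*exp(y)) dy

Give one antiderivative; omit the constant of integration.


The answer is -2*y*exp(y) + 2*exp(y).
Step 1. Integrate ∫(-2*y*exp(y)) dy by parts with u = y, dv = (-2*exp(y)) dy, so v = -2*exp(y): now -2*y*exp(y) + ∫(2*exp(y)) dy.
Step 2. Evaluate the standard form: now -2*y*exp(y) + 2*exp(y).
Answer: -2*y*exp(y) + 2*exp(y).


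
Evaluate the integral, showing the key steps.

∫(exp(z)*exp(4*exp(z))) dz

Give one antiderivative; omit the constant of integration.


Step 1. Substitute u = exp(z), turning ∫(exp(z)*exp(4*exp(z))) dz into ∫(exp(4*u)) du: now ∫(exp(4*u)) du.
Step 2. Evaluate the standard form: now exp(4*u)/4.
Step 3. Substitute back u = exp(z): now exp(4*exp(z))/4.
Answer: exp(4*exp(z))/4.


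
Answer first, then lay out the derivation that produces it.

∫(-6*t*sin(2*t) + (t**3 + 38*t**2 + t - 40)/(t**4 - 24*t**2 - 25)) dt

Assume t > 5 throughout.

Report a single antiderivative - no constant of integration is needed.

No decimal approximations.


The answer is 3*t*cos(2*t) + 4*log(t - 5) - 3*log(t + 5) - 3*sin(2*t)/2 + 3*atan(t).
Step 1. Rewrite: now ∫(-6*t*sin(2*t)) dt + ∫((t**3 + 38*t**2 + t - 40)/(t**4 - 24*t**2 - 25)) dt.
Step 2. Decompose ∫((t**3 + 38*t**2 + t - 40)/(t**4 - 24*t**2 - 25)) dt by partial fractions, (t**3 + 38*t**2 + t - 40)/(t**4 - 24*t**2 - 25) = 3/(t**2 + 1) - 3/(t + 5) + 4/(t - 5): now ∫(-6*t*sin(2*t)) dt + ∫(4/(t - 5)) dt + ∫(-3/(t + 5)) dt + ∫(3/(t**2 + 1)) dt.
Step 3. Evaluate the standard form [assuming t > 5]: now 4*log(t - 5) + ∫(-6*t*sin(2*t)) dt + ∫(-3/(t + 5)) dt + ∫(3/(t**2 + 1)) dt.
Step 4. Evaluate the standard form [assuming t > -5]: now 4*log(t - 5) - 3*log(t + 5) + ∫(-6*t*sin(2*t)) dt + ∫(3/(t**2 + 1)) dt.
Step 5. Evaluate the standard form: now 4*log(t - 5) - 3*log(t + 5) + 3*atan(t) + ∫(-6*t*sin(2*t)) dt.
Step 6. Integrate ∫(-6*t*sin(2*t)) dt by parts with u = t, dv = (-6*sin(2*t)) dt, so v = 3*cos(2*t): now 3*t*cos(2*t) + 4*log(t - 5) - 3*log(t + 5) + 3*atan(t) + ∫(-3*cos(2*t)) dt.
Step 7. Evaluate the standard form: now 3*t*cos(2*t) + 4*log(t - 5) - 3*log(t + 5) - 3*sin(2*t)/2 + 3*atan(t).
Answer: 3*t*cos(2*t) + 4*log(t - 5) - 3*log(t + 5) - 3*sin(2*t)/2 + 3*atan(t).


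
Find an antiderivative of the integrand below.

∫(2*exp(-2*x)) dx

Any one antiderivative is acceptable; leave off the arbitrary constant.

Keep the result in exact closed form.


Answer: -exp(-2*x).


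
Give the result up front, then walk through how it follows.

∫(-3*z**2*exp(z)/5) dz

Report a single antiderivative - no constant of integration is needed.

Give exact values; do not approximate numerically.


The answer is -3*z**2*exp(z)/5 + 6*z*exp(z)/5 - 6*exp(z)/5.
Step 1. Integrate ∫(-3*z**2*exp(z)/5) dz by parts with u = z**2, dv = (-3*exp(z)/5) dz, so v = -3*exp(z)/5: now -3*z**2*exp(z)/5 + ∫(6*z*exp(z)/5) dz.
Step 2. Integrate ∫(6*z*exp(z)/5) dz by parts with u = z, dv = (6*exp(z)/5) dz, so v = 6*exp(z)/5: now -3*z**2*exp(z)/5 + 6*z*exp(z)/5 + ∫(-6*exp(z)/5) dz.
Step 3. Evaluate the standard form: now -3*z**2*exp(z)/5 + 6*z*exp(z)/5 - 6*exp(z)/5.
Answer: -3*z**2*exp(z)/5 + 6*z*exp(z)/5 - 6*exp(z)/5.


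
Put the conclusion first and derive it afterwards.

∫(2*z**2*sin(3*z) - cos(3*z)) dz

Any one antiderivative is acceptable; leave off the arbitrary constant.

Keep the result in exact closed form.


The answer is -2*z**2*cos(3*z)/3 + 4*z*sin(3*z)/9 - sin(3*z)/3 + 4*cos(3*z)/27.
Step 1. Rewrite: now ∫(2*z**2*sin(3*z)) dz + ∫(-cos(3*z)) dz.
Step 2. Evaluate the standard form: now -sin(3*z)/3 + ∫(2*z**2*sin(3*z)) dz.
Step 3. Integrate ∫(2*z**2*sin(3*z)) dz by parts with u = z**2, dv = (2*sin(3*z)) dz, so v = -2*cos(3*z)/3: now -2*z**2*cos(3*z)/3 - sin(3*z)/3 + ∫(4*z*cos(3*z)/3) dz.
Step 4. Integrate ∫(4*z*cos(3*z)/3) dz by parts with u = z, dv = (4*cos(3*z)/3) dz, so v = 4*sin(3*z)/9: now -2*z**2*cos(3*z)/3 + 4*z*sin(3*z)/9 - sin(3*z)/3 + ∫(-4*sin(3*z)/9) dz.
Step 5. Evaluate the standard form: now -2*z**2*cos(3*z)/3 + 4*z*sin(3*z)/9 - sin(3*z)/3 + 4*cos(3*z)/27.
Answer: -2*z**2*cos(3*z)/3 + 4*z*sin(3*z)/9 - sin(3*z)/3 + 4*cos(3*z)/27.


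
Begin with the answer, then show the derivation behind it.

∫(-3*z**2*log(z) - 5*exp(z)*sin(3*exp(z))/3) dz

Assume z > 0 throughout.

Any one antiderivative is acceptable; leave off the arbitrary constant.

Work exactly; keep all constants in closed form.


The answer is -z**3*log(z) + z**3/3 + 5*cos(3*exp(z))/9.
Step 1. Rewrite: now ∫(-3*z**2*log(z)) dz + ∫(-5*exp(z)*sin(3*exp(z))/3) dz.
Step 2. Integrate ∫(-3*z**2*log(z)) dz by parts with u = log(z), dv = (-3*z**2) dz, so v = -z**3 [assuming z > 0]: now -z**3*log(z) + ∫(z**2) dz + ∫(-5*exp(z)*sin(3*exp(z))/3) dz.
Step 3. Evaluate the standard form: now -z**3*log(z) + z**3/3 + ∫(-5*exp(z)*sin(3*exp(z))/3) dz.
Step 4. Substitute u = exp(z), turning ∫(-5*exp(z)*sin(3*exp(z))/3) dz into ∫(-5*sin(3*u)/3) du: now -z**3*log(z) + z**3/3 + ∫(-5*sin(3*u)/3) du.
Step 5. Evaluate the standard form: now -z**3*log(z) + z**3/3 + 5*cos(3*u)/9.
Step 6. Substitute back u = exp(z): now -z**3*log(z) + z**3/3 + 5*cos(3*exp(z))/9.
Answer: -z**3*log(z) + z**3/3 + 5*cos(3*exp(z))/9.


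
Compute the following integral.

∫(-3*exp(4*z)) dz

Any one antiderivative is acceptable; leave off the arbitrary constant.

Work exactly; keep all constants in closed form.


Answer: -3*exp(4*z)/4.


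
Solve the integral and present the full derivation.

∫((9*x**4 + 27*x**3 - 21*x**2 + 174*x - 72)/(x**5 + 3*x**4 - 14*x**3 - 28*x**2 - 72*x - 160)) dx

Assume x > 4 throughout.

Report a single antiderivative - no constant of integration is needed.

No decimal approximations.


Step 1. Decompose ∫((9*x**4 + 27*x**3 - 21*x**2 + 174*x - 72)/(x**5 + 3*x**4 - 14*x**3 - 28*x**2 - 72*x - 160)) dx by partial fractions, (9*x**4 + 27*x**3 - 21*x**2 + 174*x - 72)/(x**5 + 3*x**4 - 14*x**3 - 28*x**2 - 72*x - 160) = -3/(x**2 + 4) + 1/(x + 5) + 4/(x + 2) + 4/(x - 4): now ∫(4/(x - 4)) dx + ∫(4/(x + 2)) dx + ∫(1/(x + 5)) dx + ∫(-3/(x**2 + 4)) dx.
Step 2. Evaluate the standard form [assuming x > -2]: now 4*log(x + 2) + ∫(4/(x - 4)) dx + ∫(1/(x + 5)) dx + ∫(-3/(x**2 + 4)) dx.
Step 3. Evaluate the standard form [assuming x > -5]: now 4*log(x + 2) + log(x + 5) + ∫(4/(x - 4)) dx + ∫(-3/(x**2 + 4)) dx.
Step 4. Evaluate the standard form [assuming x > 4]: now 4*log(x - 4) + 4*log(x + 2) + log(x + 5) + ∫(-3/(x**2 + 4)) dx.
Step 5. Evaluate the standard form: now 4*log(x - 4) + 4*log(x + 2) + log(x + 5) - 3*atan(x/2)/2.
Answer: 4*log(x - 4) + 4*log(x + 2) + log(x + 5) - 3*atan(x/2)/2.


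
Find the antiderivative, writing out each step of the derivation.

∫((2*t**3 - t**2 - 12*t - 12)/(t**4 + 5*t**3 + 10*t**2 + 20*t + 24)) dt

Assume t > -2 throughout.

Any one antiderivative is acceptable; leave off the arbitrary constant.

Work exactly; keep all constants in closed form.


Step 1. Decompose ∫((2*t**3 - t**2 - 12*t - 12)/(t**4 + 5*t**3 + 10*t**2 + 20*t + 24)) dt by partial fractions, (2*t**3 - t**2 - 12*t - 12)/(t**4 + 5*t**3 + 10*t**2 + 20*t + 24) = -4/(t**2 + 4) + 3/(t + 3) - 1/(t + 2): now ∫(-1/(t + 2)) dt + ∫(3/(t + 3)) dt + ∫(-4/(t**2 + 4)) dt.
Step 2. Evaluate the standard form [assuming t > -3]: now 3*log(t + 3) + ∫(-1/(t + 2)) dt + ∫(-4/(t**2 + 4)) dt.
Step 3. Evaluate the standard form [assuming t > -2]: now -log(t + 2) + 3*log(t + 3) + ∫(-4/(t**2 + 4)) dt.
Step 4. Evaluate the standard form: now -log(t + 2) + 3*log(t + 3) - 2*atan(t/2).
Answer: -log(t + 2) + 3*log(t + 3) - 2*atan(t/2).
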